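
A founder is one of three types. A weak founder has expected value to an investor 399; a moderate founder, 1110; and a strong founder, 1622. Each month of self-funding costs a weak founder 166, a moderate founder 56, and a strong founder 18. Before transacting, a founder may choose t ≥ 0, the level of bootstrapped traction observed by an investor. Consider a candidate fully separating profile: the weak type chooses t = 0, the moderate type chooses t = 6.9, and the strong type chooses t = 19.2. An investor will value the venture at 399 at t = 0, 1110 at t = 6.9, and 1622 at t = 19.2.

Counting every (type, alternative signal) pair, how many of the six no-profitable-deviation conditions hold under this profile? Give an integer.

6

Moderate (own payoff 1110 − 56×6.9 = 723.6): to t=0 gives 399 → no gain ✓; to t=19.2 gives 1622 − 56×19.2 = 546.8 → no gain ✓.
Weak (own payoff 399): to t=6.9 gives 1110 − 166×6.9 = -35.4 → no gain ✓; to t=19.2 gives 1622 − 166×19.2 = -1565.2 → no gain ✓.
Strong (own payoff 1622 − 18×19.2 = 1276.4): to t=0 gives 399 → no gain ✓; to t=6.9 gives 1110 − 18×6.9 = 985.8 → no gain ✓.
6 of the 6 constraints hold; this profile is a separating equilibrium.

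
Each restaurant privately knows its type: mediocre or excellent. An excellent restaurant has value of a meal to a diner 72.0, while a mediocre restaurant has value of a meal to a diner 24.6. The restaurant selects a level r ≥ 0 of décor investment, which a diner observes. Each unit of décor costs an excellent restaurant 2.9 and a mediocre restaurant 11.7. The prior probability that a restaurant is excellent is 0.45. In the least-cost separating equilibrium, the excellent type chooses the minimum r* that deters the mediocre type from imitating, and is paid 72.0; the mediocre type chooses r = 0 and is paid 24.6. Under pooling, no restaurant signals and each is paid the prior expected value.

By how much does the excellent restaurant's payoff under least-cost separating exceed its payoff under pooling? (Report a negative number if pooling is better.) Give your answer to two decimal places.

14.32

Least-cost separating signal: r* solves 24.6 = 72.0 − 11.7·r*, so r* = (72.0 − 24.6)/11.7 ≈ 4.0513.
Excellent type's separating payoff: 72.0 − 2.9 × r* = 72.0 − 2.9 × (72.0 − 24.6)/11.7 = 72.0 − 137.46/11.7 ≈ 60.2513.
Pooling payoff: 0.45 × 72.0 + 0.55 × 24.6 = 45.93.
Difference: 60.2513 − 45.93 = 14.3213, i.e. 14.32 to two decimal places.
The excellent type prefers to separate.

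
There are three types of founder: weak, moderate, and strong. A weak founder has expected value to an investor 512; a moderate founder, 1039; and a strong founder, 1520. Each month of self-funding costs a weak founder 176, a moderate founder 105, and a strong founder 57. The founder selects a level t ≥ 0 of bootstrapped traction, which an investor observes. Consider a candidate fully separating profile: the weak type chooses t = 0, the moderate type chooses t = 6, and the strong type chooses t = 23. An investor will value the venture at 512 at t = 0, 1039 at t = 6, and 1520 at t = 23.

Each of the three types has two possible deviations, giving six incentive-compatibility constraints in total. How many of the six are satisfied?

3

Moderate (own payoff 1039 − 105×6 = 409): to t=0 gives 512 → profitable ✗; to t=23 gives 1520 − 105×23 = -895 → no gain ✓.
Strong (own payoff 1520 − 57×23 = 209): to t=0 gives 512 → profitable ✗; to t=6 gives 1039 − 57×6 = 697 → profitable ✗.
Weak (own payoff 512): to t=6 gives 1039 − 176×6 = -17 → no gain ✓; to t=23 gives 1520 − 176×23 = -2528 → no gain ✓.
3 of the 6 constraints hold; not an equilibrium.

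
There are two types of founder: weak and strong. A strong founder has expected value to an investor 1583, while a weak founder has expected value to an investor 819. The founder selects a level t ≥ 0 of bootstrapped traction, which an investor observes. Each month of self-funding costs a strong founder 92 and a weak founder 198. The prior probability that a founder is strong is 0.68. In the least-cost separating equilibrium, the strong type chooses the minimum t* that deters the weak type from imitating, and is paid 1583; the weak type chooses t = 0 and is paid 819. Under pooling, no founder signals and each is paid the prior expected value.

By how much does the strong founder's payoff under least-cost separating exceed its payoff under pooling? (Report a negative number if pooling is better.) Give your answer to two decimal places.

-110.51

Least-cost separating signal: t* solves 819 = 1583 − 198·t*, so t* = (1583 − 819)/198 ≈ 3.8586.
Strong type's separating payoff: 1583 − 92 × t* = 1583 − 92 × (1583 − 819)/198 = 1583 − 70288/198 ≈ 1228.0101.
Pooling payoff: 0.68 × 1583 + 0.32 × 819 = 1338.52.
Difference: 1228.0101 − 1338.52 = -110.5099, i.e. -110.51 to two decimal places.
The strong type would prefer the pooling outcome.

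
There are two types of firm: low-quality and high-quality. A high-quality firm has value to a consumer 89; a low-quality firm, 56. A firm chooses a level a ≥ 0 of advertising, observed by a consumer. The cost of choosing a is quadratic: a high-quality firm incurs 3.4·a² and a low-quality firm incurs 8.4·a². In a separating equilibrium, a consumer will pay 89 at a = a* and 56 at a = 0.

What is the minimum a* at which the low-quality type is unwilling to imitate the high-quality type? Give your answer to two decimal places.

The low-quality type at a = 0 receives 56; imitating at a* yields 89 − 8.4·a*².
Indifference: 56 = 89 − 8.4·a*², so a*² = (89 − 56) / 8.4 ≈ 3.9286.
a* = √3.9286 ≈ 1.98.

1.98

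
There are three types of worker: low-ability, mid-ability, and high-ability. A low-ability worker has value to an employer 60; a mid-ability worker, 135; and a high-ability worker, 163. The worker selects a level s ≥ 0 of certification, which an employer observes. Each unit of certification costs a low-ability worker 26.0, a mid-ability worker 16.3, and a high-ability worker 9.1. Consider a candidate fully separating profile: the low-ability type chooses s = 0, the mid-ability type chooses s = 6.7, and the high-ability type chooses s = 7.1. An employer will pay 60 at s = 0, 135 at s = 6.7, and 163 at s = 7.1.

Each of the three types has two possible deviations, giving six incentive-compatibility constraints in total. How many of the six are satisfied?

Mid-ability (own payoff 135 − 16.3×6.7 = 25.79): to s=0 gives 60 → profitable ✗; to s=7.1 gives 163 − 16.3×7.1 = 47.27 → profitable ✗.
Low-ability (own payoff 60): to s=6.7 gives 135 − 26.0×6.7 = -39.2 → no gain ✓; to s=7.1 gives 163 − 26.0×7.1 = -21.6 → no gain ✓.
High-ability (own payoff 163 − 9.1×7.1 = 98.39): to s=0 gives 60 → no gain ✓; to s=6.7 gives 135 − 9.1×6.7 = 74.03 → no gain ✓.
4 of the 6 constraints hold; not an equilibrium.

4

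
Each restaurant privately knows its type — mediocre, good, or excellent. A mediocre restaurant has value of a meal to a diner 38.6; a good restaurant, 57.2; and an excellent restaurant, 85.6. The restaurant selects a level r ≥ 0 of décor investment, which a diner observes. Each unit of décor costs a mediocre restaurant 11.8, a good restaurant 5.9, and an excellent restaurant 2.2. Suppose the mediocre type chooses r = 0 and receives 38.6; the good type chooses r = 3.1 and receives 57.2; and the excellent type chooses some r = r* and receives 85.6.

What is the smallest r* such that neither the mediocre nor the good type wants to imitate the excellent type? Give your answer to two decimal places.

Mediocre type (on-path payoff 38.6) won't mimic when 38.6 ≥ 85.6 − 11.8·r*, i.e. r* ≥ 3.98.
Good type (on-path payoff 57.2 − 5.9×3.1 = 38.91) won't mimic when 38.91 ≥ 85.6 − 5.9·r*, i.e. r* ≥ 7.91.
Both must hold, so r* = max(3.98, 7.91) = 7.91. The good type's constraint binds.

7.91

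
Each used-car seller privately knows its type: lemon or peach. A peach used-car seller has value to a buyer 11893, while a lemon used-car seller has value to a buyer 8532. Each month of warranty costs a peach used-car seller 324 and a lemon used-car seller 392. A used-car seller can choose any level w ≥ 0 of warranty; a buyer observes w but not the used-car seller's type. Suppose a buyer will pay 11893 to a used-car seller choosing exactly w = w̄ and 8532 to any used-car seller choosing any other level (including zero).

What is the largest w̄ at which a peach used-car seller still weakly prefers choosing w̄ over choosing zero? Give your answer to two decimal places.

10.37

Choosing w̄ yields the peach type 11893 − 324·w̄; choosing zero yields 8532.
The peach type is indifferent at 11893 − 324·w̄ = 8532, i.e. w̄ = (11893 − 8532) / 324 ≈ 10.37.
For any w̄ above 10.37 the peach type would rather pool at zero, so separation collapses.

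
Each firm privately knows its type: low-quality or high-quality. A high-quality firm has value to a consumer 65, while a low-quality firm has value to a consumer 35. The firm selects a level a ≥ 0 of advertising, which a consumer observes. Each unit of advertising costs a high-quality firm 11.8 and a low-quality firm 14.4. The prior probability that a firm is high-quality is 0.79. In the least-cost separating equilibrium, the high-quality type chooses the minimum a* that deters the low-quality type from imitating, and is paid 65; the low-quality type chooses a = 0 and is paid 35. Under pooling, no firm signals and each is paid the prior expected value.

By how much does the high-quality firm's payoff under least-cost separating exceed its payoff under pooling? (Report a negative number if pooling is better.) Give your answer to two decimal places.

-18.28

Least-cost separating signal: a* solves 35 = 65 − 14.4·a*, so a* = (65 − 35)/14.4 ≈ 2.0833.
High-quality type's separating payoff: 65 − 11.8 × a* = 65 − 11.8 × (65 − 35)/14.4 = 65 − 354/14.4 ≈ 40.4167.
Pooling payoff: 0.79 × 65 + 0.21 × 35 = 58.7.
Difference: 40.4167 − 58.7 = -18.2833, i.e. -18.28 to two decimal places.
The high-quality type would prefer the pooling outcome.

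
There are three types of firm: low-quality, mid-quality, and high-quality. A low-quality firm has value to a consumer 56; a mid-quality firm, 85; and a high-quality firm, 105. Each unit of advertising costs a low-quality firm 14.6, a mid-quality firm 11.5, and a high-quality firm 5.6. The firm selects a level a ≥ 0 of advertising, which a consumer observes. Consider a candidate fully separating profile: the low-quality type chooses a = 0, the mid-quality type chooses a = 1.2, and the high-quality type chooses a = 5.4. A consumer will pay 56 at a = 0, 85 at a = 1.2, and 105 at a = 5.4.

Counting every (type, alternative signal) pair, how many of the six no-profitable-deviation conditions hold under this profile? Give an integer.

4

Low-quality (own payoff 56): to a=1.2 gives 85 − 14.6×1.2 = 67.48 → profitable ✗; to a=5.4 gives 105 − 14.6×5.4 = 26.16 → no gain ✓.
High-quality (own payoff 105 − 5.6×5.4 = 74.76): to a=0 gives 56 → no gain ✓; to a=1.2 gives 85 − 5.6×1.2 = 78.28 → profitable ✗.
Mid-quality (own payoff 85 − 11.5×1.2 = 71.2): to a=0 gives 56 → no gain ✓; to a=5.4 gives 105 − 11.5×5.4 = 42.9 → no gain ✓.
4 of the 6 constraints hold; not an equilibrium.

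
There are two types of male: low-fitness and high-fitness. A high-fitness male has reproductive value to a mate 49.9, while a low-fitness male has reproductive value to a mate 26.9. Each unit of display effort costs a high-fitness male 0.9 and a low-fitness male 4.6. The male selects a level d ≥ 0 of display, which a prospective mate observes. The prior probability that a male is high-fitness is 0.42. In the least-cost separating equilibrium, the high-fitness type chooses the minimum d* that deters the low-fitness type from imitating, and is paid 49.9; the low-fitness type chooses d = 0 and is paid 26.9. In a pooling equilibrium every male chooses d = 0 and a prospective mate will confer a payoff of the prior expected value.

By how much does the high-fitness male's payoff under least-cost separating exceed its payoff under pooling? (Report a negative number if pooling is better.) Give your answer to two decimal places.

Least-cost separating signal: d* solves 26.9 = 49.9 − 4.6·d*, so d* = (49.9 − 26.9)/4.6 = 5.
High-fitness type's separating payoff: 49.9 − 0.9 × d* = 49.9 − 0.9 × (49.9 − 26.9)/4.6 = 49.9 − 20.7/4.6 = 45.4.
Pooling payoff: 0.42 × 49.9 + 0.58 × 26.9 = 36.56.
Difference: 45.4 − 36.56 = 8.84.
The high-fitness type prefers to separate.

8.84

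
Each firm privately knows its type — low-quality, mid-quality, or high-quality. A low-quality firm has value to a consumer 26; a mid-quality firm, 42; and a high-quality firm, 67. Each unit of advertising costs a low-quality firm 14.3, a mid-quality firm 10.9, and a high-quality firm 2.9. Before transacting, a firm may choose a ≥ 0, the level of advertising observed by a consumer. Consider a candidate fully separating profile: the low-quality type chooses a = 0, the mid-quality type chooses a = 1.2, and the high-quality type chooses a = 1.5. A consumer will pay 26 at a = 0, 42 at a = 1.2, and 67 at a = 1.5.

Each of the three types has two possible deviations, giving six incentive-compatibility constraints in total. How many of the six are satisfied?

4

Low-quality (own payoff 26): to a=1.2 gives 42 − 14.3×1.2 = 24.84 → no gain ✓; to a=1.5 gives 67 − 14.3×1.5 = 45.55 → profitable ✗.
High-quality (own payoff 67 − 2.9×1.5 = 62.65): to a=0 gives 26 → no gain ✓; to a=1.2 gives 42 − 2.9×1.2 = 38.52 → no gain ✓.
Mid-quality (own payoff 42 − 10.9×1.2 = 28.92): to a=0 gives 26 → no gain ✓; to a=1.5 gives 67 − 10.9×1.5 = 50.65 → profitable ✗.
4 of the 6 constraints hold; not an equilibrium.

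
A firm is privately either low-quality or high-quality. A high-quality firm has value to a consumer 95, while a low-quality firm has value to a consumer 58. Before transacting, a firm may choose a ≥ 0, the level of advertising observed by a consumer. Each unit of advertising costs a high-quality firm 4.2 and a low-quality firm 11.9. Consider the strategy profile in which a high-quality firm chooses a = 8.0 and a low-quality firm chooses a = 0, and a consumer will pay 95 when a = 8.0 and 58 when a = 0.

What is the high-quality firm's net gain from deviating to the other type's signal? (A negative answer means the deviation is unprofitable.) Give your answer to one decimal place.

Playing a = 8.0 the high-quality firm receives 95 − 4.2 × 8.0 = 61.4.
Deviating to a = 0 yields 58 instead.
Gain from deviating: 58 − 61.4 = -3.4.
The gain is negative, so the high-quality type's incentive-compatibility constraint is satisfied.

-3.4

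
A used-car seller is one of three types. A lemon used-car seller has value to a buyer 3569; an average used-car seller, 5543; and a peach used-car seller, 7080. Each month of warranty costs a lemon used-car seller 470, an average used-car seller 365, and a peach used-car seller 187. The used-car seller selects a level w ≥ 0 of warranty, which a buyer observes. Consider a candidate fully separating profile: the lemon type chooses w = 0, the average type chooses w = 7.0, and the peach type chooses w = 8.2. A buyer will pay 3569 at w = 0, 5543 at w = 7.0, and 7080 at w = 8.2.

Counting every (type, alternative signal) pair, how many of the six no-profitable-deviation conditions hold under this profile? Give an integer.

4

Lemon (own payoff 3569): to w=7.0 gives 5543 − 470×7.0 = 2253 → no gain ✓; to w=8.2 gives 7080 − 470×8.2 = 3226 → no gain ✓.
Average (own payoff 5543 − 365×7.0 = 2988): to w=0 gives 3569 → profitable ✗; to w=8.2 gives 7080 − 365×8.2 = 4087 → profitable ✗.
Peach (own payoff 7080 − 187×8.2 = 5546.6): to w=0 gives 3569 → no gain ✓; to w=7.0 gives 5543 − 187×7.0 = 4234 → no gain ✓.
4 of the 6 constraints hold; not an equilibrium.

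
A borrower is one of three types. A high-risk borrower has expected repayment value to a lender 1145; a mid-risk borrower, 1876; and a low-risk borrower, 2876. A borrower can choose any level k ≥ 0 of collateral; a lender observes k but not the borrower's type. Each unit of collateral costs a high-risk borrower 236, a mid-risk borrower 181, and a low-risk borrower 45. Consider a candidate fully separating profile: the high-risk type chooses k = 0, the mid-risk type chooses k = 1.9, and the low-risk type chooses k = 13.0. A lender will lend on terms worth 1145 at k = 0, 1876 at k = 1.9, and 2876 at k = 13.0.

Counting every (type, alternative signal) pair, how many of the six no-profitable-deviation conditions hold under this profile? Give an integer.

5

Mid-risk (own payoff 1876 − 181×1.9 = 1532.1): to k=0 gives 1145 → no gain ✓; to k=13.0 gives 2876 − 181×13.0 = 523 → no gain ✓.
Low-risk (own payoff 2876 − 45×13.0 = 2291): to k=0 gives 1145 → no gain ✓; to k=1.9 gives 1876 − 45×1.9 = 1790.5 → no gain ✓.
High-risk (own payoff 1145): to k=1.9 gives 1876 − 236×1.9 = 1427.6 → profitable ✗; to k=13.0 gives 2876 − 236×13.0 = -192 → no gain ✓.
5 of the 6 constraints hold; not an equilibrium.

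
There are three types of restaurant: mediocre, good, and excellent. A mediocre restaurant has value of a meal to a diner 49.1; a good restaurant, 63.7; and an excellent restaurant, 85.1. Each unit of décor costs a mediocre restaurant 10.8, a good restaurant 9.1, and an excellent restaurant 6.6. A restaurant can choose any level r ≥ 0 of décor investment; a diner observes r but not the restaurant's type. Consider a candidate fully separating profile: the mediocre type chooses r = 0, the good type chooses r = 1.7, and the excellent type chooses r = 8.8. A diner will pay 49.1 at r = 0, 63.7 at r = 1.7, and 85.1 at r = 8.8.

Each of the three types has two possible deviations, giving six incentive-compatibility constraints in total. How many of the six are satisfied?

3

Good (own payoff 63.7 − 9.1×1.7 = 48.23): to r=0 gives 49.1 → profitable ✗; to r=8.8 gives 85.1 − 9.1×8.8 = 5.02 → no gain ✓.
Excellent (own payoff 85.1 − 6.6×8.8 = 27.02): to r=0 gives 49.1 → profitable ✗; to r=1.7 gives 63.7 − 6.6×1.7 = 52.48 → profitable ✗.
Mediocre (own payoff 49.1): to r=1.7 gives 63.7 − 10.8×1.7 = 45.34 → no gain ✓; to r=8.8 gives 85.1 − 10.8×8.8 = -9.94 → no gain ✓.
3 of the 6 constraints hold; not an equilibrium.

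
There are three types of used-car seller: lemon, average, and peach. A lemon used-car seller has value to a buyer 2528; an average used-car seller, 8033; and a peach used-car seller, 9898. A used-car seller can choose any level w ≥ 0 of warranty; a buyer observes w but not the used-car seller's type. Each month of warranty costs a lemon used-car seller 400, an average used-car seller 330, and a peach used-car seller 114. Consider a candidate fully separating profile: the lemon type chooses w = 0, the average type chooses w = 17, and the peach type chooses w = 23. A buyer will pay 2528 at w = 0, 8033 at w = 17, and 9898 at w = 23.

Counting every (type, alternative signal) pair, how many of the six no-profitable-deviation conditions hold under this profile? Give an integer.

Lemon (own payoff 2528): to w=17 gives 8033 − 400×17 = 1233 → no gain ✓; to w=23 gives 9898 − 400×23 = 698 → no gain ✓.
Peach (own payoff 9898 − 114×23 = 7276): to w=0 gives 2528 → no gain ✓; to w=17 gives 8033 − 114×17 = 6095 → no gain ✓.
Average (own payoff 8033 − 330×17 = 2423): to w=0 gives 2528 → profitable ✗; to w=23 gives 9898 − 330×23 = 2308 → no gain ✓.
5 of the 6 constraints hold; not an equilibrium.

5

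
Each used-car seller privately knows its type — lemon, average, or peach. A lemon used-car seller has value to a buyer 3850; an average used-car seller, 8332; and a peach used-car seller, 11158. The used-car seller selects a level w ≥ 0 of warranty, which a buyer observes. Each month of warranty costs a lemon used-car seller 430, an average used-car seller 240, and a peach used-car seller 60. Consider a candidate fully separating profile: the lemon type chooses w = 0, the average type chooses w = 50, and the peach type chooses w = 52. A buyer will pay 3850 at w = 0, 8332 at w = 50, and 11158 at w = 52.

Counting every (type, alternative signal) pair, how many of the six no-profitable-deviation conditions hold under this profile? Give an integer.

Average (own payoff 8332 − 240×50 = -3668): to w=0 gives 3850 → profitable ✗; to w=52 gives 11158 − 240×52 = -1322 → profitable ✗.
Lemon (own payoff 3850): to w=50 gives 8332 − 430×50 = -13168 → no gain ✓; to w=52 gives 11158 − 430×52 = -11202 → no gain ✓.
Peach (own payoff 11158 − 60×52 = 8038): to w=0 gives 3850 → no gain ✓; to w=50 gives 8332 − 60×50 = 5332 → no gain ✓.
4 of the 6 constraints hold; not an equilibrium.

4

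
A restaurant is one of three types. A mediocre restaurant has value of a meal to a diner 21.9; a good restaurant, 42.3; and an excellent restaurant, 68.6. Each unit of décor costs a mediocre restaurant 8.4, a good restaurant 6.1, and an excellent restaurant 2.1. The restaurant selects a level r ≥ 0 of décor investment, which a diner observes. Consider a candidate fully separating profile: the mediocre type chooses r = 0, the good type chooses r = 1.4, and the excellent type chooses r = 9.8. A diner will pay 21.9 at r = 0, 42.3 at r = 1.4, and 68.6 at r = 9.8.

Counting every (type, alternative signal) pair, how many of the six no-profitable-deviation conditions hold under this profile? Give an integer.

Good (own payoff 42.3 − 6.1×1.4 = 33.76): to r=0 gives 21.9 → no gain ✓; to r=9.8 gives 68.6 − 6.1×9.8 = 8.82 → no gain ✓.
Mediocre (own payoff 21.9): to r=1.4 gives 42.3 − 8.4×1.4 = 30.54 → profitable ✗; to r=9.8 gives 68.6 − 8.4×9.8 = -13.72 → no gain ✓.
Excellent (own payoff 68.6 − 2.1×9.8 = 48.02): to r=0 gives 21.9 → no gain ✓; to r=1.4 gives 42.3 − 2.1×1.4 = 39.36 → no gain ✓.
5 of the 6 constraints hold; not an equilibrium.

5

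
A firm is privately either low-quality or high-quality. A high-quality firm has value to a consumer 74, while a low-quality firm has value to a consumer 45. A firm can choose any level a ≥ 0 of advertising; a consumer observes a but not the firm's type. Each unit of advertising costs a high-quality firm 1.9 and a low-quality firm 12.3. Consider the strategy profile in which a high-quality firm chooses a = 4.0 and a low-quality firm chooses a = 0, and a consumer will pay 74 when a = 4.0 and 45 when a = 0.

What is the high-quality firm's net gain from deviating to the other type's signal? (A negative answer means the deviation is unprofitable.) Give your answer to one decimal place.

-21.4

Playing a = 4.0 the high-quality firm receives 74 − 1.9 × 4.0 = 66.4.
Deviating to a = 0 yields 45 instead.
Gain from deviating: 45 − 66.4 = -21.4.
The gain is negative, so the high-quality type's incentive-compatibility constraint is satisfied.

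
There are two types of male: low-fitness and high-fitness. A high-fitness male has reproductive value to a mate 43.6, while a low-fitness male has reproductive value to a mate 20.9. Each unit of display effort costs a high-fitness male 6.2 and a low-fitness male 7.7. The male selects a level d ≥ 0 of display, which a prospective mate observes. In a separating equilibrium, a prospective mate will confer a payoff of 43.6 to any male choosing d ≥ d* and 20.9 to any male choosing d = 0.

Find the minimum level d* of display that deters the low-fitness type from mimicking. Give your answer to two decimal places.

A low-fitness male choosing d = 0 receives 20.9.
Imitating at d* instead would pay 43.6 at cost 7.7·d*, netting 43.6 − 7.7·d*.
Indifference: 20.9 = 43.6 − 7.7·d*, so d* = (43.6 − 20.9) / 7.7 ≈ 2.95.
This is the low-fitness type's binding incentive-compatibility constraint; any d ≥ 2.95 sustains separation on that side.

2.95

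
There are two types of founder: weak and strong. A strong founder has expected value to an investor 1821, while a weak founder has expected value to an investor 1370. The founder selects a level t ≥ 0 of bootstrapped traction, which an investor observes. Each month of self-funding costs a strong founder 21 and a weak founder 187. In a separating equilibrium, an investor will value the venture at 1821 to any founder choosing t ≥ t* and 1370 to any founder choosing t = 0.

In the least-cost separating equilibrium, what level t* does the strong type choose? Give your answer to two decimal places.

A weak founder choosing t = 0 receives 1370.
Imitating at t* instead would pay 1821 at cost 187·t*, netting 1821 − 187·t*.
Indifference: 1370 = 1821 − 187·t*, so t* = (1821 − 1370) / 187 ≈ 2.41.
At t* the weak type's incentive constraint just binds; the strong type strictly prefers t* since its per-unit cost is lower.

2.41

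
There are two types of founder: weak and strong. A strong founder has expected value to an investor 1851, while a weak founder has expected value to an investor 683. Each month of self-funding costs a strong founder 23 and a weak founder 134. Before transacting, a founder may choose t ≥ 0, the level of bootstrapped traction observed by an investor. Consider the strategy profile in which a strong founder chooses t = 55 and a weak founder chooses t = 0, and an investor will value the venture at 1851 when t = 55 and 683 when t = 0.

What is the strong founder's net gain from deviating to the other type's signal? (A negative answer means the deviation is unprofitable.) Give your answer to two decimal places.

97.00

Playing t = 55 the strong founder receives 1851 − 23 × 55 = 586.
Deviating to t = 0 yields 683 instead.
Gain from deviating: 683 − 586 = 97.00.
The gain is positive, so the strong type's incentive-compatibility constraint is violated — this profile is not a separating equilibrium.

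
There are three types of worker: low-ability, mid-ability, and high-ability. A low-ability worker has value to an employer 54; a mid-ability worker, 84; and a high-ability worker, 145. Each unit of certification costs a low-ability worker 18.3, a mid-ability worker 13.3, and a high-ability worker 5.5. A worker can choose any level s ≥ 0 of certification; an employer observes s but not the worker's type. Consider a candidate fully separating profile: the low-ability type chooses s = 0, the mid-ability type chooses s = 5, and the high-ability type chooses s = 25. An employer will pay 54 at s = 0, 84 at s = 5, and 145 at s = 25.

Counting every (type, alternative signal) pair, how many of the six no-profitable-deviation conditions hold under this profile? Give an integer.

3

Mid-ability (own payoff 84 − 13.3×5 = 17.5): to s=0 gives 54 → profitable ✗; to s=25 gives 145 − 13.3×25 = -187.5 → no gain ✓.
Low-ability (own payoff 54): to s=5 gives 84 − 18.3×5 = -7.5 → no gain ✓; to s=25 gives 145 − 18.3×25 = -312.5 → no gain ✓.
High-ability (own payoff 145 − 5.5×25 = 7.5): to s=0 gives 54 → profitable ✗; to s=5 gives 84 − 5.5×5 = 56.5 → profitable ✗.
3 of the 6 constraints hold; not an equilibrium.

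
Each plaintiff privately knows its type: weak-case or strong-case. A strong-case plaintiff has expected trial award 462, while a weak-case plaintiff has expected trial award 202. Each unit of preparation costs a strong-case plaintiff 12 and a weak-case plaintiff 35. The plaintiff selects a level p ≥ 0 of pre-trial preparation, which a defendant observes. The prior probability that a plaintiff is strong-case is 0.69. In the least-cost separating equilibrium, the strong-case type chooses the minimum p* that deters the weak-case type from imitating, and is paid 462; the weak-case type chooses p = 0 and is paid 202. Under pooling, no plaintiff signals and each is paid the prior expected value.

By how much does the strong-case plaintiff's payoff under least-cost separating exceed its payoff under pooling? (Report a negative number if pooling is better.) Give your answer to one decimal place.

-8.5

Least-cost separating signal: p* solves 202 = 462 − 35·p*, so p* = (462 − 202)/35 ≈ 7.4286.
Strong-case type's separating payoff: 462 − 12 × p* = 462 − 12 × (462 − 202)/35 = 462 − 3120/35 ≈ 372.857.
Pooling payoff: 0.69 × 462 + 0.31 × 202 = 381.4.
Difference: 372.857 − 381.4 = -8.543, i.e. -8.5 to one decimal place.
The strong-case type would prefer the pooling outcome.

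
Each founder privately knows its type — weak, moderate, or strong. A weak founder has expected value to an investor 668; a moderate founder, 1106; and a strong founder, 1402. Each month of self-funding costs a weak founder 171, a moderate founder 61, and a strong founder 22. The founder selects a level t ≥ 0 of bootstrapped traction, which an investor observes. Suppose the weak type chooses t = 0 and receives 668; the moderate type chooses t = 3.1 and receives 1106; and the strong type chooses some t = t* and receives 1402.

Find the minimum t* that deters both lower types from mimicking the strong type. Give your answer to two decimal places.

Moderate type (on-path payoff 1106 − 61×3.1 = 916.9) won't mimic when 916.9 ≥ 1402 − 61·t*, i.e. t* ≥ 7.95.
Weak type (on-path payoff 668) won't mimic when 668 ≥ 1402 − 171·t*, i.e. t* ≥ 4.29.
Both must hold, so t* = max(4.29, 7.95) = 7.95. The moderate type's constraint binds.

7.95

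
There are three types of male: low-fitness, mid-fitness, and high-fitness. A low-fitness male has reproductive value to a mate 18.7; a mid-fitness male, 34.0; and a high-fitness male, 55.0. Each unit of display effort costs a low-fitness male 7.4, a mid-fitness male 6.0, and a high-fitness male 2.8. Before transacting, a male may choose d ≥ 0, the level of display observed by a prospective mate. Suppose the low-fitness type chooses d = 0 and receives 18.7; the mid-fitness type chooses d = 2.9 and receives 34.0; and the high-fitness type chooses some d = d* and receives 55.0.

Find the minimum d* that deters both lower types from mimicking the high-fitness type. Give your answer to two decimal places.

6.40

Low-fitness type (on-path payoff 18.7) won't mimic when 18.7 ≥ 55.0 − 7.4·d*, i.e. d* ≥ 4.91.
Mid-fitness type (on-path payoff 34.0 − 6.0×2.9 = 16.6) won't mimic when 16.6 ≥ 55.0 − 6.0·d*, i.e. d* ≥ 6.40.
Both must hold, so d* = max(4.91, 6.40) = 6.40. The mid-fitness type's constraint binds.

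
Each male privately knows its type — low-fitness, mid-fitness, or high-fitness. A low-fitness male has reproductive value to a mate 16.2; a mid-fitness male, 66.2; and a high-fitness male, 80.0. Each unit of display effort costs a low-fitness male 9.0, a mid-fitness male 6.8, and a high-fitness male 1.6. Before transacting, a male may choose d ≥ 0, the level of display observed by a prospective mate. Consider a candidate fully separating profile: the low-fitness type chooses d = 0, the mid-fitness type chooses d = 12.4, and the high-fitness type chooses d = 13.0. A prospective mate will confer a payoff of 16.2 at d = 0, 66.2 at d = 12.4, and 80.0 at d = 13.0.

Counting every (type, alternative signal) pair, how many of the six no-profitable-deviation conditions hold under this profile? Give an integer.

4

High-fitness (own payoff 80.0 − 1.6×13.0 = 59.2): to d=0 gives 16.2 → no gain ✓; to d=12.4 gives 66.2 − 1.6×12.4 = 46.36 → no gain ✓.
Mid-fitness (own payoff 66.2 − 6.8×12.4 = -18.12): to d=0 gives 16.2 → profitable ✗; to d=13.0 gives 80.0 − 6.8×13.0 = -8.4 → profitable ✗.
Low-fitness (own payoff 16.2): to d=12.4 gives 66.2 − 9.0×12.4 = -45.4 → no gain ✓; to d=13.0 gives 80.0 − 9.0×13.0 = -37 → no gain ✓.
4 of the 6 constraints hold; not an equilibrium.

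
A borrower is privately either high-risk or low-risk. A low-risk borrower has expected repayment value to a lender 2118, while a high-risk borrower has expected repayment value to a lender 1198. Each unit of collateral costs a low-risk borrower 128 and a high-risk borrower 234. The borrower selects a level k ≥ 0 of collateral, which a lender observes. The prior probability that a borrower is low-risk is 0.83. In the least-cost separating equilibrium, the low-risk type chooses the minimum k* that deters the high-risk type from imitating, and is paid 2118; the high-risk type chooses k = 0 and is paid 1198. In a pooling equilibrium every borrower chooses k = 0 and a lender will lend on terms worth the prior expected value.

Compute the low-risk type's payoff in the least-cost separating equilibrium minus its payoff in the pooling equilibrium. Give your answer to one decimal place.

Least-cost separating signal: k* solves 1198 = 2118 − 234·k*, so k* = (2118 − 1198)/234 ≈ 3.9316.
Low-risk type's separating payoff: 2118 − 128 × k* = 2118 − 128 × (2118 − 1198)/234 = 2118 − 117760/234 ≈ 1614.752.
Pooling payoff: 0.83 × 2118 + 0.17 × 1198 = 1961.6.
Difference: 1614.752 − 1961.6 = -346.848, i.e. -346.8 to one decimal place.
The low-risk type would prefer the pooling outcome.

-346.8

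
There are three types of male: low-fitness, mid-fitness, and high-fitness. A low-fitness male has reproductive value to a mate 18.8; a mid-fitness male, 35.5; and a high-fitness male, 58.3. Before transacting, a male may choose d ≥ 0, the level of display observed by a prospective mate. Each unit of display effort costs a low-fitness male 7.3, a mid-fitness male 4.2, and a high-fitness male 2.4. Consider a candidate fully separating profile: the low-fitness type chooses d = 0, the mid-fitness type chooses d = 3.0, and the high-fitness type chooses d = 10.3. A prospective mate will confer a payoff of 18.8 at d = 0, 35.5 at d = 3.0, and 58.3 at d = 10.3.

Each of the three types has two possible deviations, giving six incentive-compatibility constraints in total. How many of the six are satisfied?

Mid-fitness (own payoff 35.5 − 4.2×3.0 = 22.9): to d=0 gives 18.8 → no gain ✓; to d=10.3 gives 58.3 − 4.2×10.3 = 15.04 → no gain ✓.
Low-fitness (own payoff 18.8): to d=3.0 gives 35.5 − 7.3×3.0 = 13.6 → no gain ✓; to d=10.3 gives 58.3 − 7.3×10.3 = -16.89 → no gain ✓.
High-fitness (own payoff 58.3 − 2.4×10.3 = 33.58): to d=0 gives 18.8 → no gain ✓; to d=3.0 gives 35.5 − 2.4×3.0 = 28.3 → no gain ✓.
6 of the 6 constraints hold; this profile is a separating equilibrium.

6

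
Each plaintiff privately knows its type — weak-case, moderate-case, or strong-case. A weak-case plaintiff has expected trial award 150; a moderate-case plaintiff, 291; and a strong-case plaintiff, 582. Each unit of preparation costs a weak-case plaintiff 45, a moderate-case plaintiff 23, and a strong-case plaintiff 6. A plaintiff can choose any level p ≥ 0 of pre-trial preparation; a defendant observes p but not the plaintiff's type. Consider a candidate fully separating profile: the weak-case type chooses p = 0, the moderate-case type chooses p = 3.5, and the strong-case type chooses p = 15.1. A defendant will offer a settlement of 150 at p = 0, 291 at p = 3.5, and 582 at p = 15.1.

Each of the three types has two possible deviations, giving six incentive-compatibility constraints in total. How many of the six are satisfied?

5

Weak-case (own payoff 150): to p=3.5 gives 291 − 45×3.5 = 133.5 → no gain ✓; to p=15.1 gives 582 − 45×15.1 = -97.5 → no gain ✓.
Strong-case (own payoff 582 − 6×15.1 = 491.4): to p=0 gives 150 → no gain ✓; to p=3.5 gives 291 − 6×3.5 = 270 → no gain ✓.
Moderate-case (own payoff 291 − 23×3.5 = 210.5): to p=0 gives 150 → no gain ✓; to p=15.1 gives 582 − 23×15.1 = 234.7 → profitable ✗.
5 of the 6 constraints hold; not an equilibrium.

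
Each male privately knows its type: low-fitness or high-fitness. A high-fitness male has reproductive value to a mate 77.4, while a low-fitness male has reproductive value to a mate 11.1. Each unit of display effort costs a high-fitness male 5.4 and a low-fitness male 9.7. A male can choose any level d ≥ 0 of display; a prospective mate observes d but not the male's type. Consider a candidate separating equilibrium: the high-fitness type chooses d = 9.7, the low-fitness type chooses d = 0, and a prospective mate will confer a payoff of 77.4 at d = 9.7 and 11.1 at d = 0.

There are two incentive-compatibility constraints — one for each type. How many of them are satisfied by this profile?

2

High-fitness type: signal → 77.4 − 5.4 × 9.7 = 25.02; deviate to 0 → 11.1. IC holds (25.02 ≥ 11.1).
Low-fitness type: stay at 0 → 11.1; mimic → 77.4 − 9.7 × 9.7 = -16.69. IC holds (11.1 ≥ -16.69).
2 of 2 constraints hold, so this is a separating equilibrium.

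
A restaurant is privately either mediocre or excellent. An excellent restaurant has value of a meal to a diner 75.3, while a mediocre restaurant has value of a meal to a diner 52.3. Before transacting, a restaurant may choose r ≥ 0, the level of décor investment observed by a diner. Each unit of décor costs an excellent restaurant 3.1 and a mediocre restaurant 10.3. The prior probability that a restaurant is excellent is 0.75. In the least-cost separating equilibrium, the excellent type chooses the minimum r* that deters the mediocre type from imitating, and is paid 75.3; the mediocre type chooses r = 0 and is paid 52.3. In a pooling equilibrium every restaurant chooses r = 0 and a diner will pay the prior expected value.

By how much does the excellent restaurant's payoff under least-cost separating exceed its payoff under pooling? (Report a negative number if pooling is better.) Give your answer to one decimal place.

-1.2

Least-cost separating signal: r* solves 52.3 = 75.3 − 10.3·r*, so r* = (75.3 − 52.3)/10.3 ≈ 2.2330.
Excellent type's separating payoff: 75.3 − 3.1 × r* = 75.3 − 3.1 × (75.3 − 52.3)/10.3 = 75.3 − 71.3/10.3 ≈ 68.378.
Pooling payoff: 0.75 × 75.3 + 0.25 × 52.3 = 69.55.
Difference: 68.378 − 69.55 = -1.172, i.e. -1.2 to one decimal place.
The excellent type would prefer the pooling outcome.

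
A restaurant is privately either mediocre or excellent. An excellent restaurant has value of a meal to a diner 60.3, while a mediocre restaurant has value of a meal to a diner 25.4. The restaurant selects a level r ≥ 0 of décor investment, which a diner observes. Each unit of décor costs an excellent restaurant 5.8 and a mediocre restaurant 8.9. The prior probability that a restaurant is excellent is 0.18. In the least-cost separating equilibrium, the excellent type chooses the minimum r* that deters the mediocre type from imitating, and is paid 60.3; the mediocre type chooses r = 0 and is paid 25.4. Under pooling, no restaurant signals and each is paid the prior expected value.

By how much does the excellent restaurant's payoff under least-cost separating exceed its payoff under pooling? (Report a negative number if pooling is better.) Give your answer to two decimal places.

5.87

Least-cost separating signal: r* solves 25.4 = 60.3 − 8.9·r*, so r* = (60.3 − 25.4)/8.9 ≈ 3.9213.
Excellent type's separating payoff: 60.3 − 5.8 × r* = 60.3 − 5.8 × (60.3 − 25.4)/8.9 = 60.3 − 202.42/8.9 ≈ 37.5562.
Pooling payoff: 0.18 × 60.3 + 0.82 × 25.4 = 31.682.
Difference: 37.5562 − 31.682 = 5.8742, i.e. 5.87 to two decimal places.
The excellent type prefers to separate.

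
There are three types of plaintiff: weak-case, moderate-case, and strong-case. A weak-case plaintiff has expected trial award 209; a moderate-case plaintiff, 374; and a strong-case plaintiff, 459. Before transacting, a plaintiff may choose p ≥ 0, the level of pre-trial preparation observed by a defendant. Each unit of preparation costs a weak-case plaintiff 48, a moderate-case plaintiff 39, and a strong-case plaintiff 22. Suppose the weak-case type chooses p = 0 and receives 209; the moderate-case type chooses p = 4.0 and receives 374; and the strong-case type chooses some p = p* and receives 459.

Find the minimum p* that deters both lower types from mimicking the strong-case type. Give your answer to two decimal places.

Weak-case type (on-path payoff 209) won't mimic when 209 ≥ 459 − 48·p*, i.e. p* ≥ 5.21.
Moderate-case type (on-path payoff 374 − 39×4.0 = 218) won't mimic when 218 ≥ 459 − 39·p*, i.e. p* ≥ 6.18.
Both must hold, so p* = max(5.21, 6.18) = 6.18. The moderate-case type's constraint binds.

6.18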